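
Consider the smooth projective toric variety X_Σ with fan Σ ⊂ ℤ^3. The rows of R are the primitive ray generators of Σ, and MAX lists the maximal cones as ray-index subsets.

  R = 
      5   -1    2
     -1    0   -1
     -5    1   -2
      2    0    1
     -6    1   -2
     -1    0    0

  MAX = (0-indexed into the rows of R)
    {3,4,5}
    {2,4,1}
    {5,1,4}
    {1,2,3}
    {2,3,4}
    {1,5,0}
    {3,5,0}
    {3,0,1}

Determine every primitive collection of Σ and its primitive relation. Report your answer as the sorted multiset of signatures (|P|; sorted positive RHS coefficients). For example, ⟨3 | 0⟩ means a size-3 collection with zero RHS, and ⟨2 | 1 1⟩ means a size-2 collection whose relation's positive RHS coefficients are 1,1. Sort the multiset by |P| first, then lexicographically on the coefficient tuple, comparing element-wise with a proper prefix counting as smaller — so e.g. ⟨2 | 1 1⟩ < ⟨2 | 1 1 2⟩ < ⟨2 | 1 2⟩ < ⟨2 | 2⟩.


|primitive collections| = 5. Relations:

  P = {0,2}:  v_{0} + v_{2} = 0  so sig = ⟨2 | 0⟩
  P = {0,4}:  v_{0} + v_{4} = v_{5}  so sig = ⟨2 | 1⟩
  P = {2,5}:  v_{2} + v_{5} = v_{4}  so sig = ⟨2 | 1⟩
  P = {1,3,5}:  v_{1} + v_{3} + v_{5} = 0  so sig = ⟨3 | 0⟩
  P = {1,3,4}:  v_{1} + v_{3} + v_{4} = v_{2}  so sig = ⟨3 | 1⟩

Hence PRS(X_Σ) =
    ⟨2 | 0⟩
    ⟨2 | 1⟩
    ⟨2 | 1⟩
    ⟨3 | 0⟩
    ⟨3 | 1⟩


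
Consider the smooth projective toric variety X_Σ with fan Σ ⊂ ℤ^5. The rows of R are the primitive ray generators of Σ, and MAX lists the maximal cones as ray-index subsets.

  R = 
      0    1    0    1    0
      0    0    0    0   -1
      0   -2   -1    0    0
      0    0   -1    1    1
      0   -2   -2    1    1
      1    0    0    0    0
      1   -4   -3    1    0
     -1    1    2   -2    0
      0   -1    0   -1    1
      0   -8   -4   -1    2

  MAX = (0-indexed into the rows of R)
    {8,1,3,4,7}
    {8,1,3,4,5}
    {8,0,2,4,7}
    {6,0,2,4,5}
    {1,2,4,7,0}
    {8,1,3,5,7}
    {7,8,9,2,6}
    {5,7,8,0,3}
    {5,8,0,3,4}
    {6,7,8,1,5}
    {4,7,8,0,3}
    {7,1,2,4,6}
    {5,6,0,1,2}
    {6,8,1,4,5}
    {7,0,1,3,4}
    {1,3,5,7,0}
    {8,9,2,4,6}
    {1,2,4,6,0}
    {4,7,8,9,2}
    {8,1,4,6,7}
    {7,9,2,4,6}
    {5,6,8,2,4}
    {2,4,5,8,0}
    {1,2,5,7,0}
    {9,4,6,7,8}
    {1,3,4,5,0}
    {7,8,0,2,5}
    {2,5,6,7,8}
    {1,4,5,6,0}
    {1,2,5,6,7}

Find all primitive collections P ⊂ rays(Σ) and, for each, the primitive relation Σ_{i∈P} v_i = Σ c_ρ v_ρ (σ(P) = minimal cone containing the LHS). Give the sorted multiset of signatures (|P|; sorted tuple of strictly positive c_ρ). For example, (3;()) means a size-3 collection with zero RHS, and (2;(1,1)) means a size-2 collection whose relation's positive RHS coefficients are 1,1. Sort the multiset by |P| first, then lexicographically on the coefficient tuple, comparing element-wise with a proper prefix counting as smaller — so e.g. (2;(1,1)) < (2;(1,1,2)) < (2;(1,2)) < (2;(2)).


The 13 primitive collections of Σ (r=10, n=5):

  • {2,3}:  v_{2} + v_{3} = v_{4}  ⟹  sig = (2;(1))
  • {3,9}:  v_{3} + v_{9} = 2·v_{4} + v_{6} + v_{7} + v_{8}  ⟹  sig = (2;(1,1,1,2))
  • {0,9}:  v_{0} + v_{9} = 2·v_{2} + v_{4} + v_{8}  ⟹  sig = (2;(1,1,2))
  • {3,6}:  v_{3} + v_{6} = v_{1} + 2·v_{4} + v_{5}  ⟹  sig = (2;(1,1,2))
  • {5,9}:  v_{5} + v_{9} = v_{2} + v_{6} + 2·v_{8}  ⟹  sig = (2;(1,1,2))
  • {1,9}:  v_{1} + v_{9} = v_{4} + 2·v_{6} + 2·v_{7}  ⟹  sig = (2;(1,2,2))
  • {0,1,8}:  v_{0} + v_{1} + v_{8} = 0  ⟹  sig = (3;())
  • {0,6,7}:  v_{0} + v_{6} + v_{7} = v_{2}  ⟹  sig = (3;(1))
  • {4,5,7}:  v_{4} + v_{5} + v_{7} = v_{8}  ⟹  sig = (3;(1))
  • {1,2,8}:  v_{1} + v_{2} + v_{8} = v_{6} + v_{7}  ⟹  sig = (3;(1,1))
  • {0,6,8}:  v_{0} + v_{6} + v_{8} = v_{2} + v_{4} + v_{5}  ⟹  sig = (3;(1,1,1))
  • {1,2,4,5}:  v_{1} + v_{2} + v_{4} + v_{5} = v_{6}  ⟹  sig = (4;(1))
  • {2,4,6,7,8}:  v_{2} + v_{4} + v_{6} + v_{7} + v_{8} = v_{9}  ⟹  sig = (5;(1))

so the primitive-relation signature multiset is
[(2;(1)), (2;(1,1,1,2)), (2;(1,1,2)), (2;(1,1,2)), (2;(1,1,2)), (2;(1,2,2)), (3;()), (3;(1)), (3;(1)), (3;(1,1)), (3;(1,1,1)), (4;(1)), (5;(1))]


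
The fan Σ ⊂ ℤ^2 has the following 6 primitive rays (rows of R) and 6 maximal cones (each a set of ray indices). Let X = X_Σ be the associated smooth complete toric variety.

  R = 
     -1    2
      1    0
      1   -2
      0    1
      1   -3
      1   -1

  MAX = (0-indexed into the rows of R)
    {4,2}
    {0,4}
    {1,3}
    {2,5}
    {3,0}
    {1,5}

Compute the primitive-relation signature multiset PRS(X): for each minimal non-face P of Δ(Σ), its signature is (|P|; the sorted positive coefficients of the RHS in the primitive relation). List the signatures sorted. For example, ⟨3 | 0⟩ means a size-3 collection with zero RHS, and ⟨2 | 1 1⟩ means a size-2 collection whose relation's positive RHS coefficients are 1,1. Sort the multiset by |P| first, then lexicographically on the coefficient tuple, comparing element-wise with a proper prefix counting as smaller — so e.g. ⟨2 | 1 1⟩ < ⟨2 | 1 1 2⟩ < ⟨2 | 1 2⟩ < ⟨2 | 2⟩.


The 9 primitive collections of Σ (r=6, n=2):

  P = {0,2}:  v_{0} + v_{2} = 0  →  sig = ⟨2 | 0⟩
  P = {0,5}:  v_{0} + v_{5} = v_{3}  →  sig = ⟨2 | 1⟩
  P = {2,3}:  v_{2} + v_{3} = v_{5}  →  sig = ⟨2 | 1⟩
  P = {3,4}:  v_{3} + v_{4} = v_{2}  →  sig = ⟨2 | 1⟩
  P = {3,5}:  v_{3} + v_{5} = v_{1}  →  sig = ⟨2 | 1⟩
  P = {1,4}:  v_{1} + v_{4} = v_{2} + v_{5}  →  sig = ⟨2 | 1 1⟩
  P = {0,1}:  v_{0} + v_{1} = 2·v_{3}  →  sig = ⟨2 | 2⟩
  P = {1,2}:  v_{1} + v_{2} = 2·v_{5}  →  sig = ⟨2 | 2⟩
  P = {4,5}:  v_{4} + v_{5} = 2·v_{2}  →  sig = ⟨2 | 2⟩

so the primitive-relation signature multiset is
{ ⟨2 | 0⟩,  ⟨2 | 1⟩ ×4,  ⟨2 | 1 1⟩,  ⟨2 | 2⟩ ×3 }


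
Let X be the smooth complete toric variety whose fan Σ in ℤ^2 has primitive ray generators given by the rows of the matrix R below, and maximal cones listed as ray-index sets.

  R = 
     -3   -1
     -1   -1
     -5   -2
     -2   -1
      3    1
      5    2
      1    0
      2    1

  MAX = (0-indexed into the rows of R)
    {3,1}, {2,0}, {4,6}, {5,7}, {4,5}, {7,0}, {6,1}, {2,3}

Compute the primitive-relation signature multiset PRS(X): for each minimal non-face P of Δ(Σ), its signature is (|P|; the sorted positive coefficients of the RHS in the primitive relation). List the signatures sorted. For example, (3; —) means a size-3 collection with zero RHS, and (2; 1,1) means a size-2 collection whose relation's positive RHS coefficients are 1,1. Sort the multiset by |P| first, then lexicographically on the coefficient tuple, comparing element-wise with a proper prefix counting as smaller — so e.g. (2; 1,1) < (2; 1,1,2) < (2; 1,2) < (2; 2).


The 20 primitive collections of Σ (r=8, n=2):

  P={0,4}:  v_{0} + v_{4} = 0 ; sig = (2; —)
  P={2,5}:  v_{2} + v_{5} = 0 ; sig = (2; —)
  P={3,7}:  v_{3} + v_{7} = 0 ; sig = (2; —)
  P={0,3}:  v_{0} + v_{3} = v_{2} ; sig = (2; 1)
  P={0,5}:  v_{0} + v_{5} = v_{7} ; sig = (2; 1)
  P={0,6}:  v_{0} + v_{6} = v_{3} ; sig = (2; 1)
  P={1,7}:  v_{1} + v_{7} = v_{6} ; sig = (2; 1)
  P={2,4}:  v_{2} + v_{4} = v_{3} ; sig = (2; 1)
  P={2,7}:  v_{2} + v_{7} = v_{0} ; sig = (2; 1)
  P={3,4}:  v_{3} + v_{4} = v_{6} ; sig = (2; 1)
  P={3,5}:  v_{3} + v_{5} = v_{4} ; sig = (2; 1)
  P={3,6}:  v_{3} + v_{6} = v_{1} ; sig = (2; 1)
  P={4,7}:  v_{4} + v_{7} = v_{5} ; sig = (2; 1)
  P={6,7}:  v_{6} + v_{7} = v_{4} ; sig = (2; 1)
  P={1,5}:  v_{1} + v_{5} = v_{4} + v_{6} ; sig = (2; 1,1)
  P={0,1}:  v_{0} + v_{1} = 2·v_{3} ; sig = (2; 2)
  P={1,4}:  v_{1} + v_{4} = 2·v_{6} ; sig = (2; 2)
  P={2,6}:  v_{2} + v_{6} = 2·v_{3} ; sig = (2; 2)
  P={5,6}:  v_{5} + v_{6} = 2·v_{4} ; sig = (2; 2)
  P={1,2}:  v_{1} + v_{2} = 3·v_{3} ; sig = (2; 3)

so the primitive-relation signature multiset is
    (2; —)
    (2; —)
    (2; —)
    (2; 1)
    (2; 1)
    (2; 1)
    (2; 1)
    (2; 1)
    (2; 1)
    (2; 1)
    (2; 1)
    (2; 1)
    (2; 1)
    (2; 1)
    (2; 1,1)
    (2; 2)
    (2; 2)
    (2; 2)
    (2; 2)
    (2; 3)


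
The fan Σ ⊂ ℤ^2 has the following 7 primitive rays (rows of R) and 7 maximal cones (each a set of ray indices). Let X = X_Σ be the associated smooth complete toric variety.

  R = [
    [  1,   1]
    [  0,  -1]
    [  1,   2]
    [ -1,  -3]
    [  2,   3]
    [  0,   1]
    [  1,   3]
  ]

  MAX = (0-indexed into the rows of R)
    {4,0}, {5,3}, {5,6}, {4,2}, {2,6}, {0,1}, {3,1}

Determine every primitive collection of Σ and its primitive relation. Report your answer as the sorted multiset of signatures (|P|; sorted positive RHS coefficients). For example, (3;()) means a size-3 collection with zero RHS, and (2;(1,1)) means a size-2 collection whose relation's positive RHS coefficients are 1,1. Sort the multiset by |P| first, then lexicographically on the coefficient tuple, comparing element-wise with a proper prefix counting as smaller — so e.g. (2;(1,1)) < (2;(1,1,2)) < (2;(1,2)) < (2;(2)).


14 minimal non-faces of Δ(Σ) (on 7 rays):

  {1,5}:  v_{1} + v_{5} = 0 — sig = (2;())
  {3,6}:  v_{3} + v_{6} = 0 — sig = (2;())
  {0,2}:  v_{0} + v_{2} = v_{4} — sig = (2;(1))
  {0,5}:  v_{0} + v_{5} = v_{2} — sig = (2;(1))
  {1,2}:  v_{1} + v_{2} = v_{0} — sig = (2;(1))
  {1,6}:  v_{1} + v_{6} = v_{2} — sig = (2;(1))
  {2,3}:  v_{2} + v_{3} = v_{1} — sig = (2;(1))
  {2,5}:  v_{2} + v_{5} = v_{6} — sig = (2;(1))
  {3,4}:  v_{3} + v_{4} = v_{0} + v_{1} — sig = (2;(1,1))
  {0,3}:  v_{0} + v_{3} = 2·v_{1} — sig = (2;(2))
  {0,6}:  v_{0} + v_{6} = 2·v_{2} — sig = (2;(2))
  {1,4}:  v_{1} + v_{4} = 2·v_{0} — sig = (2;(2))
  {4,5}:  v_{4} + v_{5} = 2·v_{2} — sig = (2;(2))
  {4,6}:  v_{4} + v_{6} = 3·v_{2} — sig = (2;(3))

so the primitive-relation signature multiset is
{ (2;()) ×2,  (2;(1)) ×6,  (2;(1,1)),  (2;(2)) ×4,  (2;(3)) }


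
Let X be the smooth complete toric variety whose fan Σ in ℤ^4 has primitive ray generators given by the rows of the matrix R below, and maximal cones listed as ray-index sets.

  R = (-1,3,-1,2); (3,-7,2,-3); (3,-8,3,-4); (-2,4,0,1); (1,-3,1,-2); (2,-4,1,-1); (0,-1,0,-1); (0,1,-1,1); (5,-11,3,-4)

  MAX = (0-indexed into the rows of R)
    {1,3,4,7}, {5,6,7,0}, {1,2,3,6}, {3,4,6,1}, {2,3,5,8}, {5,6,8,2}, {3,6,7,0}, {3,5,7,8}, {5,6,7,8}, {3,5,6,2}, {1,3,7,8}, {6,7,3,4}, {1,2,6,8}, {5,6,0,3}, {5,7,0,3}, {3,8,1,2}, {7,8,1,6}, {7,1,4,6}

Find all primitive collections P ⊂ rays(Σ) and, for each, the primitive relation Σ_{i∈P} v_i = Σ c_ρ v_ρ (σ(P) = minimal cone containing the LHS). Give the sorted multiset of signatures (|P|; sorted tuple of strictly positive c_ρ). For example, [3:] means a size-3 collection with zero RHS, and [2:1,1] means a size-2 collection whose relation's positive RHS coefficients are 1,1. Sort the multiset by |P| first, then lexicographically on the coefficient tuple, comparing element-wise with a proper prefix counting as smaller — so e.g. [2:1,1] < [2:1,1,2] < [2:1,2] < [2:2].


Σ has 12 primitive collections:

  P = {0,4}:  v_{0} + v_{4} = 0 — sig = [2:]
  P = {0,1}:  v_{0} + v_{1} = v_{5} — sig = [2:1]
  P = {1,5}:  v_{1} + v_{5} = v_{8} — sig = [2:1]
  P = {2,7}:  v_{2} + v_{7} = v_{1} — sig = [2:1]
  P = {4,5}:  v_{4} + v_{5} = v_{1} — sig = [2:1]
  P = {0,2}:  v_{0} + v_{2} = v_{3} + 2·v_{5} + v_{6} — sig = [2:1,1,2]
  P = {2,4}:  v_{2} + v_{4} = 2·v_{1} + v_{3} + v_{6} — sig = [2:1,1,2]
  P = {0,8}:  v_{0} + v_{8} = 2·v_{5} — sig = [2:2]
  P = {4,8}:  v_{4} + v_{8} = 2·v_{1} — sig = [2:2]
  P = {3,6,8}:  v_{3} + v_{6} + v_{8} = v_{2} — sig = [3:1]
  P = {3,5,6,7}:  v_{3} + v_{5} + v_{6} + v_{7} = 0 — sig = [4:]
  P = {1,3,6,7}:  v_{1} + v_{3} + v_{6} + v_{7} = v_{4} — sig = [4:1]

so the primitive-relation signature multiset is
{ [2:],  [2:1] ×4,  [2:1,1,2] ×2,  [2:2] ×2,  [3:1],  [4:],  [4:1] }


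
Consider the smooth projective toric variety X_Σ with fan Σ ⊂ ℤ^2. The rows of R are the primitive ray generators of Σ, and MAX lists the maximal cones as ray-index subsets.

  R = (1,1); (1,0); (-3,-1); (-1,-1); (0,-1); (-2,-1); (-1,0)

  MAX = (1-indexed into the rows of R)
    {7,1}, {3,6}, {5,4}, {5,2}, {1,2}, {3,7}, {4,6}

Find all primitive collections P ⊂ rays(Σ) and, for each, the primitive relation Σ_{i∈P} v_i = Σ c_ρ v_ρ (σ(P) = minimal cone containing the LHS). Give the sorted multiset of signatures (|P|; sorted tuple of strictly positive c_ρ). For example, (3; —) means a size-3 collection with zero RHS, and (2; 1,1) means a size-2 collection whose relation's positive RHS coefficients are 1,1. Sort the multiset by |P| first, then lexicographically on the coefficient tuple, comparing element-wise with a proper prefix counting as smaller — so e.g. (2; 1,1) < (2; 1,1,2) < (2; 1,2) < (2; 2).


|primitive collections| = 14. Relations:

  {1,4}:  v_{1} + v_{4} = 0 ; sig = (2; —)
  {2,7}:  v_{2} + v_{7} = 0 ; sig = (2; —)
  {1,5}:  v_{1} + v_{5} = v_{2} ; sig = (2; 1)
  {1,6}:  v_{1} + v_{6} = v_{7} ; sig = (2; 1)
  {2,3}:  v_{2} + v_{3} = v_{6} ; sig = (2; 1)
  {2,4}:  v_{2} + v_{4} = v_{5} ; sig = (2; 1)
  {2,6}:  v_{2} + v_{6} = v_{4} ; sig = (2; 1)
  {4,7}:  v_{4} + v_{7} = v_{6} ; sig = (2; 1)
  {5,7}:  v_{5} + v_{7} = v_{4} ; sig = (2; 1)
  {6,7}:  v_{6} + v_{7} = v_{3} ; sig = (2; 1)
  {3,5}:  v_{3} + v_{5} = v_{4} + v_{6} ; sig = (2; 1,1)
  {1,3}:  v_{1} + v_{3} = 2·v_{7} ; sig = (2; 2)
  {3,4}:  v_{3} + v_{4} = 2·v_{6} ; sig = (2; 2)
  {5,6}:  v_{5} + v_{6} = 2·v_{4} ; sig = (2; 2)

Signatures (|P|; sorted positive RHS coefficients), sorted:
    (2; —)
    (2; —)
    (2; 1)
    (2; 1)
    (2; 1)
    (2; 1)
    (2; 1)
    (2; 1)
    (2; 1)
    (2; 1)
    (2; 1,1)
    (2; 2)
    (2; 2)
    (2; 2)


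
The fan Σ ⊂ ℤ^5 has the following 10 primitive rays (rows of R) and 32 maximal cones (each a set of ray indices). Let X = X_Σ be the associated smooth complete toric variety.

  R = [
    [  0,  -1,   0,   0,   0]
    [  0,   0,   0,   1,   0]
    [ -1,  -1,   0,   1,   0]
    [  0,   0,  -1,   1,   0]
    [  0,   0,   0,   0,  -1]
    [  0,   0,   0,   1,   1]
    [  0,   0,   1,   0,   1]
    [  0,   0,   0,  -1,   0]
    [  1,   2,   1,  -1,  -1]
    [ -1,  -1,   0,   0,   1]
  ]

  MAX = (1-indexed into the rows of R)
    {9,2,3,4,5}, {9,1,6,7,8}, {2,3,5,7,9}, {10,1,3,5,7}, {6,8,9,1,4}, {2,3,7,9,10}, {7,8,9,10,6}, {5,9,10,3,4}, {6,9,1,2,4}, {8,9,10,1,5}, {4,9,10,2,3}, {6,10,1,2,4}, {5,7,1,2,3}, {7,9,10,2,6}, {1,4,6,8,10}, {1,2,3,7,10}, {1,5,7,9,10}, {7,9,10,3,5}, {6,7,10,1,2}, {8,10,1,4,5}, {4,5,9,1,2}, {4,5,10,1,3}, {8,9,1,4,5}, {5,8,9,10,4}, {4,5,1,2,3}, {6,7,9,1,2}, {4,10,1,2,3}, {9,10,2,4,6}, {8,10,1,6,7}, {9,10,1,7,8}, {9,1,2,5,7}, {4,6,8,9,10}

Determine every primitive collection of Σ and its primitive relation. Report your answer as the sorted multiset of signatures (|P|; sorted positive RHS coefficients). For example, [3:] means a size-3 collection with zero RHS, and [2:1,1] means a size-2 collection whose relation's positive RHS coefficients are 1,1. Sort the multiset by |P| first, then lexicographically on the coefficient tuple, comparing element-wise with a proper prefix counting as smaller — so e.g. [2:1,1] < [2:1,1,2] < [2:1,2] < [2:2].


Minimal non-faces — 11 found among 10 rays, 32 max cones:

  P={2,8}:  v_{2} + v_{8} = 0 ; sig = [2:]
  P={4,7}:  v_{4} + v_{7} = v_{6} ; sig = [2:1]
  P={5,6}:  v_{5} + v_{6} = v_{2} ; sig = [2:1]
  P={3,8}:  v_{3} + v_{8} = v_{5} + v_{10} ; sig = [2:1,1]
  P={3,6}:  v_{3} + v_{6} = 2·v_{2} + v_{10} ; sig = [2:1,2]
  P={2,5,10}:  v_{2} + v_{5} + v_{10} = v_{3} ; sig = [3:1]
  P={5,7,8}:  v_{5} + v_{7} + v_{8} = v_{1} + v_{9} + v_{10} ; sig = [3:1,1,1]
  P={1,3,9}:  v_{1} + v_{3} + v_{9} = 2·v_{5} + v_{7} ; sig = [3:1,2]
  P={1,4,9,10}:  v_{1} + v_{4} + v_{9} + v_{10} = 0 ; sig = [4:]
  P={1,6,9,10}:  v_{1} + v_{6} + v_{9} + v_{10} = v_{7} ; sig = [4:1]
  P={1,2,9,10}:  v_{1} + v_{2} + v_{9} + v_{10} = v_{5} + v_{7} ; sig = [4:1,1]

Signatures (|P|; sorted positive RHS coefficients), sorted:
[[2:], [2:1], [2:1], [2:1,1], [2:1,2], [3:1], [3:1,1,1], [3:1,2], [4:], [4:1], [4:1,1]]


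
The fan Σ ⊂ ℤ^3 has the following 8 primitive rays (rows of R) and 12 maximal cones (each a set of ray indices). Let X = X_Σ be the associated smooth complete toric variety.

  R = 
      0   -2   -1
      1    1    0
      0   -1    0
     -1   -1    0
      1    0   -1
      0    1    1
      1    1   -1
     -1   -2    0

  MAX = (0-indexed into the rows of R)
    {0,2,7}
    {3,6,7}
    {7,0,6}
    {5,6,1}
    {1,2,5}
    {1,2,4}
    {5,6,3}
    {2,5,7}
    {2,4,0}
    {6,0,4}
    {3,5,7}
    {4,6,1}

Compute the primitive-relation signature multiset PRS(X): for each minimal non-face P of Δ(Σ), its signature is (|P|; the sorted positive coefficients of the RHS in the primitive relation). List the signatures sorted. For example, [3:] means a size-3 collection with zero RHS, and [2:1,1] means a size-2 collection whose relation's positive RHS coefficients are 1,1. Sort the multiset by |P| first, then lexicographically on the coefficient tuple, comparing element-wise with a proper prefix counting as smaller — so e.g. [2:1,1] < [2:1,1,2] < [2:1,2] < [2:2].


Minimal non-faces — 11 found among 8 rays, 12 max cones:

  P = {1,3}:  v_{1} + v_{3} = 0  →  sig = [2:]
  P = {0,5}:  v_{0} + v_{5} = v_{2}  →  sig = [2:1]
  P = {1,7}:  v_{1} + v_{7} = v_{2}  →  sig = [2:1]
  P = {2,3}:  v_{2} + v_{3} = v_{7}  →  sig = [2:1]
  P = {2,6}:  v_{2} + v_{6} = v_{4}  →  sig = [2:1]
  P = {4,5}:  v_{4} + v_{5} = v_{1}  →  sig = [2:1]
  P = {4,7}:  v_{4} + v_{7} = v_{0}  →  sig = [2:1]
  P = {0,1}:  v_{0} + v_{1} = v_{2} + v_{4}  →  sig = [2:1,1]
  P = {3,4}:  v_{3} + v_{4} = v_{6} + v_{7}  →  sig = [2:1,1]
  P = {0,3}:  v_{0} + v_{3} = v_{6} + 2·v_{7}  →  sig = [2:1,2]
  P = {5,6,7}:  v_{5} + v_{6} + v_{7} = 0  →  sig = [3:]

so the primitive-relation signature multiset is
    |P|=2: 10 collections, coeffs (), (1), (1), (1), (1), (1), (1), (1,1), (1,1), (1,2)
    |P|=3: 1 collection, coeffs ()


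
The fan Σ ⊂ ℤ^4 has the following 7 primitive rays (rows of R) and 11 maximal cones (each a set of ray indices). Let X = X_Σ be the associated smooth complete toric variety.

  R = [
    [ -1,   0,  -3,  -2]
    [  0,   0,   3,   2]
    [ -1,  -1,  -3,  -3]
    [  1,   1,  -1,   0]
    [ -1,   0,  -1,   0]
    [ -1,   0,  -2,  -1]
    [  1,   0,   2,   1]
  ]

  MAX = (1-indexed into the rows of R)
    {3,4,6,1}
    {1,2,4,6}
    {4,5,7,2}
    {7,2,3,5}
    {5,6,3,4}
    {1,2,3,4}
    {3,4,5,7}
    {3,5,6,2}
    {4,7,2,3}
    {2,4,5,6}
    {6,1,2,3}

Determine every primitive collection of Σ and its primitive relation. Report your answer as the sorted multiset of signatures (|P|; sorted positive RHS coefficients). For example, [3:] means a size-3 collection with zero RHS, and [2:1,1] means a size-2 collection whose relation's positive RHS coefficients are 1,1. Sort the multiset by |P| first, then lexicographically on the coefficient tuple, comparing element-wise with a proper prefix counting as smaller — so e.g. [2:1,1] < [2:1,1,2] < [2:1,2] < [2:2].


The 5 primitive collections of Σ (r=7, n=4):

  P = {6,7}:  v_{6} + v_{7} = 0  so sig = [2:]
  P = {1,7}:  v_{1} + v_{7} = v_{2} + v_{3} + v_{4}  so sig = [2:1,1,1]
  P = {1,5}:  v_{1} + v_{5} = 2·v_{6}  so sig = [2:2]
  P = {2,3,4,5}:  v_{2} + v_{3} + v_{4} + v_{5} = v_{6}  so sig = [4:1]
  P = {2,3,4,6}:  v_{2} + v_{3} + v_{4} + v_{6} = v_{1}  so sig = [4:1]

Signatures (|P|; sorted positive RHS coefficients), sorted:
    |P|=2: 3 collections, coeffs (), (1,1,1), (2)
    |P|=4: 2 collections, coeffs (1), (1)


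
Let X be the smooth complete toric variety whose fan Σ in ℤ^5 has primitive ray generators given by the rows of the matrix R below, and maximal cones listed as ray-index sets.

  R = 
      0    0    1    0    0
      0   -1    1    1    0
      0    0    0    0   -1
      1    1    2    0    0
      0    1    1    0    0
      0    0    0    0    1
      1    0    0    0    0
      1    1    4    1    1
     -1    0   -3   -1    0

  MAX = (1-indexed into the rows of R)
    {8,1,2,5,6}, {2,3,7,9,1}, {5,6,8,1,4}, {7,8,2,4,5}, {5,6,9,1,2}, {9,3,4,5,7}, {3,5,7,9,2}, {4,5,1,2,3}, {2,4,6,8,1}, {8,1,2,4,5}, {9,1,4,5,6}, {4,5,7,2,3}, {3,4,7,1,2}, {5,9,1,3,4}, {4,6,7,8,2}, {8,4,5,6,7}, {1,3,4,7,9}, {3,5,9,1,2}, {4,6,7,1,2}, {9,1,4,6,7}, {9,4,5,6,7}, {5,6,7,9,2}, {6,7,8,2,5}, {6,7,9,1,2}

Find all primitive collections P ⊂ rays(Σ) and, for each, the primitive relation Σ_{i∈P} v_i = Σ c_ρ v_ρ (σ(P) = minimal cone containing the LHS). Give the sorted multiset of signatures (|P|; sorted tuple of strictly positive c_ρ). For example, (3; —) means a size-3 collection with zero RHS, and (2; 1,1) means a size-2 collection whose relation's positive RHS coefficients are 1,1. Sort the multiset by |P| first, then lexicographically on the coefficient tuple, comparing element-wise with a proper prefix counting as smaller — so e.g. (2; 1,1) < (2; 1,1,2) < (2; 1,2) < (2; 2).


7 collections generate NE(X_Σ); each relation:

  • {3,6}:  v_{3} + v_{6} = 0  so sig = (2; —)
  • {8,9}:  v_{8} + v_{9} = v_{5} + v_{6}  so sig = (2; 1,1)
  • {3,8}:  v_{3} + v_{8} = v_{2} + v_{4} + v_{5}  so sig = (2; 1,1,1)
  • {2,4,9}:  v_{2} + v_{4} + v_{9} = 0  so sig = (3; —)
  • {1,5,7}:  v_{1} + v_{5} + v_{7} = v_{4}  so sig = (3; 1)
  • {1,7,8}:  v_{1} + v_{7} + v_{8} = v_{2} + 2·v_{4} + v_{6}  so sig = (3; 1,1,2)
  • {2,4,5,6}:  v_{2} + v_{4} + v_{5} + v_{6} = v_{8}  so sig = (4; 1)

so the primitive-relation signature multiset is
    (2; —)
    (2; 1,1)
    (2; 1,1,1)
    (3; —)
    (3; 1)
    (3; 1,1,2)
    (4; 1)


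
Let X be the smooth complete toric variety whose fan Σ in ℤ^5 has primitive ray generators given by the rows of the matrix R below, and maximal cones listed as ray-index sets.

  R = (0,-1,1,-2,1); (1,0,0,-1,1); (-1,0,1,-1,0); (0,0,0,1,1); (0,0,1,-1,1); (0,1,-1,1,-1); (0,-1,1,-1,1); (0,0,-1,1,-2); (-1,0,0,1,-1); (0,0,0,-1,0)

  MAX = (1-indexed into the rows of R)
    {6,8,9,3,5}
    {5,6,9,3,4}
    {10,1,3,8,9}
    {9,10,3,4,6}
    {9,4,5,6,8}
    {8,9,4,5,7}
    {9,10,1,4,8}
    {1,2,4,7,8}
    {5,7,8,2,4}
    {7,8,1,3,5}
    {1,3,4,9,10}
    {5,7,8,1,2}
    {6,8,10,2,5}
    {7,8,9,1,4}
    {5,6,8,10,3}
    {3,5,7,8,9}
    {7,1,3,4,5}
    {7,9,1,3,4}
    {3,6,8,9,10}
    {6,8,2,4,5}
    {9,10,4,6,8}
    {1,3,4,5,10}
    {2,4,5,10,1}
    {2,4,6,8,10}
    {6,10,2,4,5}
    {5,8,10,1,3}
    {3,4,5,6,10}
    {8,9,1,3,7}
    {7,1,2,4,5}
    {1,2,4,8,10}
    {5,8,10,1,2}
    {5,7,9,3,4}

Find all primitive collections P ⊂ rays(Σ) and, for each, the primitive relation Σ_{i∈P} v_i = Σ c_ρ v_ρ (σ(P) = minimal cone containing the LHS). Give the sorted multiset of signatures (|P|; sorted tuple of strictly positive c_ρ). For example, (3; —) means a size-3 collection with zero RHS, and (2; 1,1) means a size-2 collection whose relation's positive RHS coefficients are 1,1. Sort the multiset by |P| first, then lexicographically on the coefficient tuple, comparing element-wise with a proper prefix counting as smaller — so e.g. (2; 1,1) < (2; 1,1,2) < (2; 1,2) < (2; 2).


The 10 primitive collections of Σ (r=10, n=5):

  {2,9}:  v_{2} + v_{9} = 0  ⇒ sig = (2; —)
  {6,7}:  v_{6} + v_{7} = 0  ⇒ sig = (2; —)
  {1,6}:  v_{1} + v_{6} = v_{10}  ⇒ sig = (2; 1)
  {7,10}:  v_{7} + v_{10} = v_{1}  ⇒ sig = (2; 1)
  {2,3}:  v_{2} + v_{3} = v_{5} + v_{10}  ⇒ sig = (2; 1,1)
  {3,4,8}:  v_{3} + v_{4} + v_{8} = v_{9}  ⇒ sig = (3; 1)
  {5,9,10}:  v_{5} + v_{9} + v_{10} = v_{3}  ⇒ sig = (3; 1)
  {1,5,9}:  v_{1} + v_{5} + v_{9} = v_{3} + v_{7}  ⇒ sig = (3; 1,1)
  {4,5,8,10}:  v_{4} + v_{5} + v_{8} + v_{10} = 0  ⇒ sig = (4; —)
  {1,4,5,8}:  v_{1} + v_{4} + v_{5} + v_{8} = v_{7}  ⇒ sig = (4; 1)

Hence PRS(X_Σ) =
[(2; —), (2; —), (2; 1), (2; 1), (2; 1,1), (3; 1), (3; 1), (3; 1,1), (4; —), (4; 1)]


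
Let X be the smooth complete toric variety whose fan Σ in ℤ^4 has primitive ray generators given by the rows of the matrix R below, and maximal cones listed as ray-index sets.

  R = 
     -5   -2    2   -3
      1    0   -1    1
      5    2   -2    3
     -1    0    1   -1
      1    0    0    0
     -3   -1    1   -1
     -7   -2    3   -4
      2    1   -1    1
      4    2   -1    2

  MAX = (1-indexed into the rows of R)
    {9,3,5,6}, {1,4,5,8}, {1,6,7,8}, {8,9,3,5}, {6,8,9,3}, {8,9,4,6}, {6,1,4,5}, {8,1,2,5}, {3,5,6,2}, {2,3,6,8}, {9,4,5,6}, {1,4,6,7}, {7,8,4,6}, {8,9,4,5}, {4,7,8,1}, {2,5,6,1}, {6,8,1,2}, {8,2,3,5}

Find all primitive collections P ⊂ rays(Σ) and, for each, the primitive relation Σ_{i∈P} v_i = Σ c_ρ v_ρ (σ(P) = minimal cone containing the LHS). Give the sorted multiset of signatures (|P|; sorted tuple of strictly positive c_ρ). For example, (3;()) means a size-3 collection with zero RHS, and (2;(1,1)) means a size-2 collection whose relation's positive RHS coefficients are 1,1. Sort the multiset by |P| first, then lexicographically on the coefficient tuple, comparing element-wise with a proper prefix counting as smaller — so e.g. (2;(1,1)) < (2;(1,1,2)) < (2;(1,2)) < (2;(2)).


Minimal non-faces — 11 found among 9 rays, 18 max cones:

  P = {1,3}:  v_{1} + v_{3} = 0  →  sig = (2;())
  P = {2,4}:  v_{2} + v_{4} = 0  →  sig = (2;())
  P = {1,9}:  v_{1} + v_{9} = v_{4}  →  sig = (2;(1))
  P = {2,9}:  v_{2} + v_{9} = v_{3}  →  sig = (2;(1))
  P = {3,4}:  v_{3} + v_{4} = v_{9}  →  sig = (2;(1))
  P = {5,7}:  v_{5} + v_{7} = v_{1} + v_{4}  →  sig = (2;(1,1))
  P = {2,7}:  v_{2} + v_{7} = v_{1} + v_{6} + v_{8}  →  sig = (2;(1,1,1))
  P = {3,7}:  v_{3} + v_{7} = v_{4} + v_{6} + v_{8}  →  sig = (2;(1,1,1))
  P = {7,9}:  v_{7} + v_{9} = 2·v_{4} + v_{6} + v_{8}  →  sig = (2;(1,1,2))
  P = {5,6,8}:  v_{5} + v_{6} + v_{8} = 0  →  sig = (3;())
  P = {1,4,6,8}:  v_{1} + v_{4} + v_{6} + v_{8} = v_{7}  →  sig = (4;(1))

Hence PRS(X_Σ) =
[(2;()), (2;()), (2;(1)), (2;(1)), (2;(1)), (2;(1,1)), (2;(1,1,1)), (2;(1,1,1)), (2;(1,1,2)), (3;()), (4;(1))]


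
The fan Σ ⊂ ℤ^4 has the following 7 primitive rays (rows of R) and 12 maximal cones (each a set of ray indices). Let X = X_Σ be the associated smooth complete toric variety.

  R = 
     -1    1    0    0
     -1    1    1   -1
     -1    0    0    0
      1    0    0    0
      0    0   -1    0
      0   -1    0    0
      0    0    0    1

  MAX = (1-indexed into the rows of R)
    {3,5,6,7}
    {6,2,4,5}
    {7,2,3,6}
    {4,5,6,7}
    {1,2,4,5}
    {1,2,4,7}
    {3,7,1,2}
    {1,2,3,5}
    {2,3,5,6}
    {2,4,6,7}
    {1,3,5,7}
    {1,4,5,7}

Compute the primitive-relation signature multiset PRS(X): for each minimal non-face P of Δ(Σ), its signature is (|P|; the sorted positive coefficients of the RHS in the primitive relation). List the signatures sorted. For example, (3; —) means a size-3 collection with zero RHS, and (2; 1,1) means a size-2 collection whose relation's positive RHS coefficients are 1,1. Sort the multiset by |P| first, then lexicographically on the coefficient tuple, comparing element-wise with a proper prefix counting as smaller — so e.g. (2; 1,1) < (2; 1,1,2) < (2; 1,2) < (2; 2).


Σ has 3 primitive collections:

  P={3,4}:  v_{3} + v_{4} = 0 ; sig = (2; —)
  P={1,6}:  v_{1} + v_{6} = v_{3} ; sig = (2; 1)
  P={2,5,7}:  v_{2} + v_{5} + v_{7} = v_{1} ; sig = (3; 1)

Hence PRS(X_Σ) =
[(2; —), (2; 1), (3; 1)]


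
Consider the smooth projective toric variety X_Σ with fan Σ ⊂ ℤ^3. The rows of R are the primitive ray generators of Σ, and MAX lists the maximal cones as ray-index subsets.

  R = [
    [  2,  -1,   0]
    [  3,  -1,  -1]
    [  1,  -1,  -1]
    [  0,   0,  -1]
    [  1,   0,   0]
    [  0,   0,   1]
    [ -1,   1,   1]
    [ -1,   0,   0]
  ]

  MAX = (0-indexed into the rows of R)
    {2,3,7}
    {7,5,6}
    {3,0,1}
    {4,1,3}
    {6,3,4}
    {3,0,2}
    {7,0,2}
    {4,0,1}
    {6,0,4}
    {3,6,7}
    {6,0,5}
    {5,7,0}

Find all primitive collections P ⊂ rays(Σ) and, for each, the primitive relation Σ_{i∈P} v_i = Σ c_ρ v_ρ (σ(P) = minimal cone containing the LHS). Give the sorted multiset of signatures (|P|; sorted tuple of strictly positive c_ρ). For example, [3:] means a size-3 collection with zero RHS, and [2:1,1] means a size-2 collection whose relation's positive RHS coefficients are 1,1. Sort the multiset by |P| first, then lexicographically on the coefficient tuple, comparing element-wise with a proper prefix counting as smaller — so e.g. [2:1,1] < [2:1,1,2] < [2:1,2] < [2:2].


|primitive collections| = 14. Relations:

  • {2,6}:  v_{2} + v_{6} = 0 ; sig = [2:]
  • {3,5}:  v_{3} + v_{5} = 0 ; sig = [2:]
  • {4,7}:  v_{4} + v_{7} = 0 ; sig = [2:]
  • {1,5}:  v_{1} + v_{5} = v_{0} + v_{4} ; sig = [2:1,1]
  • {1,7}:  v_{1} + v_{7} = v_{0} + v_{3} ; sig = [2:1,1]
  • {2,4}:  v_{2} + v_{4} = v_{0} + v_{3} ; sig = [2:1,1]
  • {2,5}:  v_{2} + v_{5} = v_{0} + v_{7} ; sig = [2:1,1]
  • {4,5}:  v_{4} + v_{5} = v_{0} + v_{6} ; sig = [2:1,1]
  • {1,6}:  v_{1} + v_{6} = 2·v_{4} ; sig = [2:2]
  • {1,2}:  v_{1} + v_{2} = 2·v_{0} + 2·v_{3} ; sig = [2:2,2]
  • {0,3,4}:  v_{0} + v_{3} + v_{4} = v_{1} ; sig = [3:1]
  • {0,3,6}:  v_{0} + v_{3} + v_{6} = v_{4} ; sig = [3:1]
  • {0,3,7}:  v_{0} + v_{3} + v_{7} = v_{2} ; sig = [3:1]
  • {0,6,7}:  v_{0} + v_{6} + v_{7} = v_{5} ; sig = [3:1]

so the primitive-relation signature multiset is
    [2:]
    [2:]
    [2:]
    [2:1,1]
    [2:1,1]
    [2:1,1]
    [2:1,1]
    [2:1,1]
    [2:2]
    [2:2,2]
    [3:1]
    [3:1]
    [3:1]
    [3:1]


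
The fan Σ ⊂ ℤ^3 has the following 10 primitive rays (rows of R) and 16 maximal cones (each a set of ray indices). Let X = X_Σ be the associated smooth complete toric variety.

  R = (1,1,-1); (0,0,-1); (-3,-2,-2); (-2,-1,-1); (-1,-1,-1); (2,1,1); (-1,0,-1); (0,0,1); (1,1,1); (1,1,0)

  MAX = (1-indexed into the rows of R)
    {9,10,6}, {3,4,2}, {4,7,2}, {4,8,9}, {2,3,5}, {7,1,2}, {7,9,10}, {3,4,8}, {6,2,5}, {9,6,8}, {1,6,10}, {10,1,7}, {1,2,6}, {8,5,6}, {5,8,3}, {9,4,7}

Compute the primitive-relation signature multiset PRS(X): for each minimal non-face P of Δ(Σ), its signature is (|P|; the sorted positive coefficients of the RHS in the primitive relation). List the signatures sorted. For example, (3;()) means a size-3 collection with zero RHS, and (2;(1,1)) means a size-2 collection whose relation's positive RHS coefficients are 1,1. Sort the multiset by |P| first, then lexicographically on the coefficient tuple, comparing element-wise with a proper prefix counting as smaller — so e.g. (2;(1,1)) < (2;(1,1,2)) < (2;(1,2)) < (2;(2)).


The 21 primitive collections of Σ (r=10, n=3):

  {2,8}:  v_{2} + v_{8} = 0  so sig = (2;())
  {4,6}:  v_{4} + v_{6} = 0  so sig = (2;())
  {5,9}:  v_{5} + v_{9} = 0  so sig = (2;())
  {1,8}:  v_{1} + v_{8} = v_{10}  so sig = (2;(1))
  {2,9}:  v_{2} + v_{9} = v_{10}  so sig = (2;(1))
  {2,10}:  v_{2} + v_{10} = v_{1}  so sig = (2;(1))
  {3,6}:  v_{3} + v_{6} = v_{5}  so sig = (2;(1))
  {3,9}:  v_{3} + v_{9} = v_{4}  so sig = (2;(1))
  {4,5}:  v_{4} + v_{5} = v_{3}  so sig = (2;(1))
  {4,10}:  v_{4} + v_{10} = v_{7}  so sig = (2;(1))
  {5,10}:  v_{5} + v_{10} = v_{2}  so sig = (2;(1))
  {6,7}:  v_{6} + v_{7} = v_{10}  so sig = (2;(1))
  {8,10}:  v_{8} + v_{10} = v_{9}  so sig = (2;(1))
  {1,4}:  v_{1} + v_{4} = v_{2} + v_{7}  so sig = (2;(1,1))
  {3,10}:  v_{3} + v_{10} = v_{2} + v_{4}  so sig = (2;(1,1))
  {5,7}:  v_{5} + v_{7} = v_{2} + v_{4}  so sig = (2;(1,1))
  {7,8}:  v_{7} + v_{8} = v_{4} + v_{9}  so sig = (2;(1,1))
  {1,3}:  v_{1} + v_{3} = 2·v_{2} + v_{4}  so sig = (2;(1,2))
  {3,7}:  v_{3} + v_{7} = v_{2} + 2·v_{4}  so sig = (2;(1,2))
  {1,5}:  v_{1} + v_{5} = 2·v_{2}  so sig = (2;(2))
  {1,9}:  v_{1} + v_{9} = 2·v_{10}  so sig = (2;(2))

so the primitive-relation signature multiset is
[(2;()), (2;()), (2;()), (2;(1)), (2;(1)), (2;(1)), (2;(1)), (2;(1)), (2;(1)), (2;(1)), (2;(1)), (2;(1)), (2;(1)), (2;(1,1)), (2;(1,1)), (2;(1,1)), (2;(1,1)), (2;(1,2)), (2;(1,2)), (2;(2)), (2;(2))]


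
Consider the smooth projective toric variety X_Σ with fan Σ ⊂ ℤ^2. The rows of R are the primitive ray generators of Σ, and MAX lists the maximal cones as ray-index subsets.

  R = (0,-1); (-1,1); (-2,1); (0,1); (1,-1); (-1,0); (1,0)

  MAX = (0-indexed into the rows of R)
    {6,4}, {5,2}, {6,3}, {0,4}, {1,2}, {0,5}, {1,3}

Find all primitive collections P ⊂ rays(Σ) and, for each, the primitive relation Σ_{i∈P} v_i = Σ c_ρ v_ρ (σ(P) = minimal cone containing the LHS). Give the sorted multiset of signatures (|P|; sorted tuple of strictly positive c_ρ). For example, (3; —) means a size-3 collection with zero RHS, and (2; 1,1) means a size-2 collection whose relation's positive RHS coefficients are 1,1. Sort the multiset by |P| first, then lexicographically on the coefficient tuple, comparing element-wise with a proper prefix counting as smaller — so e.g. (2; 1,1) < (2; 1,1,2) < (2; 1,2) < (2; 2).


The 14 primitive collections of Σ (r=7, n=2):

  P = {0,3}:  v_{0} + v_{3} = 0  so sig = (2; —)
  P = {1,4}:  v_{1} + v_{4} = 0  so sig = (2; —)
  P = {5,6}:  v_{5} + v_{6} = 0  so sig = (2; —)
  P = {0,1}:  v_{0} + v_{1} = v_{5}  so sig = (2; 1)
  P = {0,6}:  v_{0} + v_{6} = v_{4}  so sig = (2; 1)
  P = {1,5}:  v_{1} + v_{5} = v_{2}  so sig = (2; 1)
  P = {1,6}:  v_{1} + v_{6} = v_{3}  so sig = (2; 1)
  P = {2,4}:  v_{2} + v_{4} = v_{5}  so sig = (2; 1)
  P = {2,6}:  v_{2} + v_{6} = v_{1}  so sig = (2; 1)
  P = {3,4}:  v_{3} + v_{4} = v_{6}  so sig = (2; 1)
  P = {3,5}:  v_{3} + v_{5} = v_{1}  so sig = (2; 1)
  P = {4,5}:  v_{4} + v_{5} = v_{0}  so sig = (2; 1)
  P = {0,2}:  v_{0} + v_{2} = 2·v_{5}  so sig = (2; 2)
  P = {2,3}:  v_{2} + v_{3} = 2·v_{1}  so sig = (2; 2)

Signatures (|P|; sorted positive RHS coefficients), sorted:
{ (2; —) ×3,  (2; 1) ×9,  (2; 2) ×2 }


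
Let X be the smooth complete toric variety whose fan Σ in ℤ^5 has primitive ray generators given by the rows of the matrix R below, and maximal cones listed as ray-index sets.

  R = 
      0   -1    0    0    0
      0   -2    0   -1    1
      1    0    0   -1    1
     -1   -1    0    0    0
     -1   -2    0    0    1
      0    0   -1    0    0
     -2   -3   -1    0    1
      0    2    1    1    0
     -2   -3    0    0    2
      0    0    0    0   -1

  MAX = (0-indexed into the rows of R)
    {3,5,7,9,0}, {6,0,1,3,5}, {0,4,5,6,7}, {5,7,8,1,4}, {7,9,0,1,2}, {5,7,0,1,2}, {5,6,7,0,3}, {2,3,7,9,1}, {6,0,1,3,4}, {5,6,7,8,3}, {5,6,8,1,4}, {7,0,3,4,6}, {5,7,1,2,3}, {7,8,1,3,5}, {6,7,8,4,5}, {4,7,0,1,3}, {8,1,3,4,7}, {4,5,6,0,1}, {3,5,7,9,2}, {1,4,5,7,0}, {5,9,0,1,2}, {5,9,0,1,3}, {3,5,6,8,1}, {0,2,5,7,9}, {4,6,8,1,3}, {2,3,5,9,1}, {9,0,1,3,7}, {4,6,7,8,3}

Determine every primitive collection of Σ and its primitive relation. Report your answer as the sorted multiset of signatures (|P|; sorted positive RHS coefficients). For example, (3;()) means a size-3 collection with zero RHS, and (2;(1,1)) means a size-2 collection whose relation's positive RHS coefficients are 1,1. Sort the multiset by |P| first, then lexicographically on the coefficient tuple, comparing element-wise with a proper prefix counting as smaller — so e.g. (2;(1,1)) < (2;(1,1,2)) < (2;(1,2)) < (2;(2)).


The 12 primitive collections of Σ (r=10, n=5):

  {4,9}:  v_{4} + v_{9} = v_{0} + v_{3}  ⟹  sig = (2;(1,1))
  {8,9}:  v_{8} + v_{9} = v_{3} + v_{4}  ⟹  sig = (2;(1,1))
  {2,4}:  v_{2} + v_{4} = 2·v_{1} + v_{5} + v_{7}  ⟹  sig = (2;(1,1,2))
  {6,9}:  v_{6} + v_{9} = v_{0} + 2·v_{3} + v_{5}  ⟹  sig = (2;(1,1,2))
  {2,6}:  v_{2} + v_{6} = 2·v_{1} + v_{3} + 2·v_{5} + v_{7}  ⟹  sig = (2;(1,1,2,2))
  {2,8}:  v_{2} + v_{8} = 3·v_{1} + v_{3} + 2·v_{5} + 2·v_{7}  ⟹  sig = (2;(1,2,2,3))
  {0,8}:  v_{0} + v_{8} = 2·v_{4}  ⟹  sig = (2;(2))
  {0,2,3}:  v_{0} + v_{2} + v_{3} = v_{1}  ⟹  sig = (3;(1))
  {1,6,7}:  v_{1} + v_{6} + v_{7} = v_{8}  ⟹  sig = (3;(1))
  {3,4,5}:  v_{3} + v_{4} + v_{5} = v_{6}  ⟹  sig = (3;(1))
  {1,5,7,9}:  v_{1} + v_{5} + v_{7} + v_{9} = 0  ⟹  sig = (4;())
  {0,1,3,5,7}:  v_{0} + v_{1} + v_{3} + v_{5} + v_{7} = v_{4}  ⟹  sig = (5;(1))

Sorted signature multiset PRS(X):
    |P|=2: 7 collections, coeffs (1,1), (1,1), (1,1,2), (1,1,2), (1,1,2,2), (1,2,2,3), (2)
    |P|=3: 3 collections, coeffs (1), (1), (1)
    |P|=4: 1 collection, coeffs ()
    |P|=5: 1 collection, coeffs (1)


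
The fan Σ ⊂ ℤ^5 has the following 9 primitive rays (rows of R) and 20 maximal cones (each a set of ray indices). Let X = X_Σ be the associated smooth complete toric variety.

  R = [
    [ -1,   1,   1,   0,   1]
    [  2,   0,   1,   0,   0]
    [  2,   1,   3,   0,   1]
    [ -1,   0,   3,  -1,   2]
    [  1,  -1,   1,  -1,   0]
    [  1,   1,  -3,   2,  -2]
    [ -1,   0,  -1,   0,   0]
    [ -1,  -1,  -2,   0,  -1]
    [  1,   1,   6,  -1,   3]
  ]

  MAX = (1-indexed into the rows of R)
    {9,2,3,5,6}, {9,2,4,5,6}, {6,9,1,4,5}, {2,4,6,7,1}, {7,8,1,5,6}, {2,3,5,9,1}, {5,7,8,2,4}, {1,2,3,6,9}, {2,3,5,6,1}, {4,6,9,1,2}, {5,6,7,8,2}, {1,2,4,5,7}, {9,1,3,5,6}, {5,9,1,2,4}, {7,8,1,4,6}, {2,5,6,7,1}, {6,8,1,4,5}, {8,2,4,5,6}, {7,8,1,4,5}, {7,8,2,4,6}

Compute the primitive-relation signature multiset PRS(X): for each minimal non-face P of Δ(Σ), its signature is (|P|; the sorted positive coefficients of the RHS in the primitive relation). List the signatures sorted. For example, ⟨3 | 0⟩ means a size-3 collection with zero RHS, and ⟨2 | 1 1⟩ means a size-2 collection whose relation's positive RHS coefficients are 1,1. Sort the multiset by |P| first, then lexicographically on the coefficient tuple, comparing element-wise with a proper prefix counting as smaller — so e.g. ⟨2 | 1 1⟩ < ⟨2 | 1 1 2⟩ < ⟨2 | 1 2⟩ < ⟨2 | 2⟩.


9 minimal non-faces of Δ(Σ) (on 9 rays):

  P = {3,4}:  v_{3} + v_{4} = v_{9}  ⟹  sig = ⟨2 | 1⟩
  P = {3,7}:  v_{3} + v_{7} = v_{1} + v_{2}  ⟹  sig = ⟨2 | 1 1⟩
  P = {3,8}:  v_{3} + v_{8} = v_{4} + v_{5} + v_{6}  ⟹  sig = ⟨2 | 1 1 1⟩
  P = {7,9}:  v_{7} + v_{9} = v_{1} + v_{2} + v_{4}  ⟹  sig = ⟨2 | 1 1 1⟩
  P = {8,9}:  v_{8} + v_{9} = 2·v_{4} + v_{5} + v_{6}  ⟹  sig = ⟨2 | 1 1 2⟩
  P = {1,2,8}:  v_{1} + v_{2} + v_{8} = 0  ⟹  sig = ⟨3 | 0⟩
  P = {4,5,6,7}:  v_{4} + v_{5} + v_{6} + v_{7} = 0  ⟹  sig = ⟨4 | 0⟩
  P = {1,2,4,5,6}:  v_{1} + v_{2} + v_{4} + v_{5} + v_{6} = v_{3}  ⟹  sig = ⟨5 | 1⟩
  P = {1,2,5,6,9}:  v_{1} + v_{2} + v_{5} + v_{6} + v_{9} = 2·v_{3}  ⟹  sig = ⟨5 | 2⟩

so the primitive-relation signature multiset is
    ⟨2 | 1⟩
    ⟨2 | 1 1⟩
    ⟨2 | 1 1 1⟩
    ⟨2 | 1 1 1⟩
    ⟨2 | 1 1 2⟩
    ⟨3 | 0⟩
    ⟨4 | 0⟩
    ⟨5 | 1⟩
    ⟨5 | 2⟩


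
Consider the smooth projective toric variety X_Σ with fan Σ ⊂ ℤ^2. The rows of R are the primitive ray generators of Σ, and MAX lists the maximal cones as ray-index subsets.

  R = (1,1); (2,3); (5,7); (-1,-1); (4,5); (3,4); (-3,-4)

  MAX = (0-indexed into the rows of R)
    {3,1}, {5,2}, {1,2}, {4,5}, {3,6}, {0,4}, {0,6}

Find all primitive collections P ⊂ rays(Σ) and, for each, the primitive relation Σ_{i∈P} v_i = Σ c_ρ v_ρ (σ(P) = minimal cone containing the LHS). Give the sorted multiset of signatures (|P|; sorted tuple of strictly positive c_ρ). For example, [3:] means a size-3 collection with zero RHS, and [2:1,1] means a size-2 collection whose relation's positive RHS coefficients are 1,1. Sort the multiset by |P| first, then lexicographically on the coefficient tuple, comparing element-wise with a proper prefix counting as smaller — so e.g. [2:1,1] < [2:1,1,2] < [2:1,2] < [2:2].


Δ(Σ) — 7 vertices, 14 min non-faces:

  • {0,3}:  v_{0} + v_{3} = 0  →  sig = [2:]
  • {5,6}:  v_{5} + v_{6} = 0  →  sig = [2:]
  • {0,1}:  v_{0} + v_{1} = v_{5}  →  sig = [2:1]
  • {0,5}:  v_{0} + v_{5} = v_{4}  →  sig = [2:1]
  • {1,5}:  v_{1} + v_{5} = v_{2}  →  sig = [2:1]
  • {1,6}:  v_{1} + v_{6} = v_{3}  →  sig = [2:1]
  • {2,6}:  v_{2} + v_{6} = v_{1}  →  sig = [2:1]
  • {3,4}:  v_{3} + v_{4} = v_{5}  →  sig = [2:1]
  • {3,5}:  v_{3} + v_{5} = v_{1}  →  sig = [2:1]
  • {4,6}:  v_{4} + v_{6} = v_{0}  →  sig = [2:1]
  • {0,2}:  v_{0} + v_{2} = 2·v_{5}  →  sig = [2:2]
  • {1,4}:  v_{1} + v_{4} = 2·v_{5}  →  sig = [2:2]
  • {2,3}:  v_{2} + v_{3} = 2·v_{1}  →  sig = [2:2]
  • {2,4}:  v_{2} + v_{4} = 3·v_{5}  →  sig = [2:3]

Sorted signature multiset PRS(X):
    |P|=2: 14 collections, coeffs (), (), (1), (1), (1), (1), (1), (1), (1), (1), (2), (2), (2), (3)
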